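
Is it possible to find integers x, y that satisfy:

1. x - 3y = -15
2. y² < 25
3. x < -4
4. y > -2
Yes

Take x = -6, y = 3. Substituting into each constraint:
  (1) (-6) - 3(3) = -15 ✓
  (2) y² = (3)² = 9, and 9 < 25 ✓
  (3) -6 < -4 ✓
  (4) 3 > -2 ✓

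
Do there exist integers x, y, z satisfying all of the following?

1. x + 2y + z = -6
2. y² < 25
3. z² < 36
Yes

Take x = -6, y = 0, z = 0. Substituting into each constraint:
  (1) (-6) + 2(0) + 0 = -6 ✓
  (2) y² = (0)² = 0, and 0 < 25 ✓
  (3) z² = (0)² = 0, and 0 < 36 ✓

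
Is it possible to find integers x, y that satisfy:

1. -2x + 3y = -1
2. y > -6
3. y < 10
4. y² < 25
Yes

Take x = 2, y = 1. Substituting into each constraint:
  (1) -2(2) + 3(1) = -1 ✓
  (2) 1 > -6 ✓
  (3) 1 < 10 ✓
  (4) y² = (1)² = 1, and 1 < 25 ✓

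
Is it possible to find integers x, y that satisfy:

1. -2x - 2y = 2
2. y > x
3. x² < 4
Yes

Take x = -1, y = 0. Substituting into each constraint:
  (1) -2(-1) - 2(0) = 2 ✓
  (2) 0 > -1 ✓
  (3) x² = (-1)² = 1, and 1 < 4 ✓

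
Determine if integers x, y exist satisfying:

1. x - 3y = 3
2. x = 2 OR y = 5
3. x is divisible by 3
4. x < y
No

A contradictory subset is {x - 3y = 3, x = 2 OR y = 5, x < y}. No integer assignment can satisfy these jointly:

  - x - 3y = 3: is a linear equation tying the variables together
  - x = 2 OR y = 5: forces a choice: either x = 2 or y = 5
  - x < y: bounds one variable relative to another variable

Split on the disjunction (x = 2 OR y = 5):
  • If x = 2: with x = 2, every remaining term of the linear equation is divisible by 3, so the left side is ≡ 0 (mod 3); but the right side 1 ≡ 1 (mod 3). No integers can satisfy it.
  • If y = 5: the equation forces x = 18, giving (y, x) = (5, 18), which violates y > x.
Both branches are infeasible, so the system has no integer solution.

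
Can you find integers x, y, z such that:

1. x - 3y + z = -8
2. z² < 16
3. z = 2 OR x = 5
Yes

Take x = -10, y = 0, z = 2. Substituting into each constraint:
  (1) (-10) - 3(0) + 2 = -8 ✓
  (2) z² = (2)² = 4, and 4 < 16 ✓
  (3) z = 2, target 2 ✓ (first branch holds)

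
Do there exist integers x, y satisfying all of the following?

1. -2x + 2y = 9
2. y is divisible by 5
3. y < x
No

Even the single constraint (-2x + 2y = 9) is infeasible over the integers.

  - -2x + 2y = 9: every term on the left is divisible by 2, so the LHS ≡ 0 (mod 2), but the RHS 9 is not — no integer solution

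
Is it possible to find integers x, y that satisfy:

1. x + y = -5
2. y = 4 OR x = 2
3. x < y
Yes

Take x = -9, y = 4. Substituting into each constraint:
  (1) (-9) + 4 = -5 ✓
  (2) y = 4, target 4 ✓ (first branch holds)
  (3) -9 < 4 ✓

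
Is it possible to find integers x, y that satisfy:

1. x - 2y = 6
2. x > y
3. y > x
No

A contradictory subset is {x > y, y > x}. No integer assignment can satisfy these jointly:

  - x > y: bounds one variable relative to another variable
  - y > x: bounds one variable relative to another variable

Direct contradiction: x > y and y > x cannot both hold.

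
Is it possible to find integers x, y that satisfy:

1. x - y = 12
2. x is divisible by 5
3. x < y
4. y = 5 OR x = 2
No

A contradictory subset is {x - y = 12, x < y}. No integer assignment can satisfy these jointly:

  - x - y = 12: is a linear equation tying the variables together
  - x < y: bounds one variable relative to another variable

From the equation, x − y = 12, i.e. y − x = -12; but y > x requires y − x ≥ 1. Contradiction.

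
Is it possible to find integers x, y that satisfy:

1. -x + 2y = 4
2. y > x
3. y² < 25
Yes

Take x = 2, y = 3. Substituting into each constraint:
  (1) (-2) + 2(3) = 4 ✓
  (2) 3 > 2 ✓
  (3) y² = (3)² = 9, and 9 < 25 ✓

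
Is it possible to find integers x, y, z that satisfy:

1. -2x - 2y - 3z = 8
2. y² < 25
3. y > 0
Yes

Take x = -5, y = 1, z = 0. Substituting into each constraint:
  (1) -2(-5) - 2(1) - 3(0) = 8 ✓
  (2) y² = (1)² = 1, and 1 < 25 ✓
  (3) 1 > 0 ✓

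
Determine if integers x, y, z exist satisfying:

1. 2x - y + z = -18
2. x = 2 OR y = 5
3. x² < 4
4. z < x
Yes

Take x = 1, y = 5, z = -15. Substituting into each constraint:
  (1) 2(1) + (-5) + (-15) = -18 ✓
  (2) y = 5, target 5 ✓ (second branch holds)
  (3) x² = (1)² = 1, and 1 < 4 ✓
  (4) -15 < 1 ✓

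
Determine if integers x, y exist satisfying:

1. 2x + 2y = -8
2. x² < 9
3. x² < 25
Yes

Take x = 0, y = -4. Substituting into each constraint:
  (1) 2(0) + 2(-4) = -8 ✓
  (2) x² = (0)² = 0, and 0 < 9 ✓
  (3) x² = (0)² = 0, and 0 < 25 ✓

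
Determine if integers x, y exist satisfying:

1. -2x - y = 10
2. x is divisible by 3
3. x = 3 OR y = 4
Yes

Take x = 3, y = -16. Substituting into each constraint:
  (1) -2(3) + 16 = 10 ✓
  (2) 3 = 3 × 1, remainder 0 ✓
  (3) x = 3, target 3 ✓ (first branch holds)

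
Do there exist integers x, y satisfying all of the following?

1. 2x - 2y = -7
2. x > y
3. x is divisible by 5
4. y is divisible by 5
No

Even the single constraint (2x - 2y = -7) is infeasible over the integers.

  - 2x - 2y = -7: every term on the left is divisible by 2, so the LHS ≡ 0 (mod 2), but the RHS -7 is not — no integer solution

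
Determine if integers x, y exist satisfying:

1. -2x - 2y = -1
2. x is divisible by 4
No

Even the single constraint (-2x - 2y = -1) is infeasible over the integers.

  - -2x - 2y = -1: every term on the left is divisible by 2, so the LHS ≡ 0 (mod 2), but the RHS -1 is not — no integer solution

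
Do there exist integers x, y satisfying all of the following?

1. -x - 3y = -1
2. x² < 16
Yes

Take x = 1, y = 0. Substituting into each constraint:
  (1) (-1) - 3(0) = -1 ✓
  (2) x² = (1)² = 1, and 1 < 16 ✓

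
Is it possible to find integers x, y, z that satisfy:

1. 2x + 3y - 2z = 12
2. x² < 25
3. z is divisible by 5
Yes

Take x = 2, y = 6, z = 5. Substituting into each constraint:
  (1) 2(2) + 3(6) - 2(5) = 12 ✓
  (2) x² = (2)² = 4, and 4 < 25 ✓
  (3) 5 = 5 × 1, remainder 0 ✓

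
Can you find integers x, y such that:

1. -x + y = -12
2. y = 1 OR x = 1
Yes

Take x = 13, y = 1. Substituting into each constraint:
  (1) (-13) + 1 = -12 ✓
  (2) y = 1, target 1 ✓ (first branch holds)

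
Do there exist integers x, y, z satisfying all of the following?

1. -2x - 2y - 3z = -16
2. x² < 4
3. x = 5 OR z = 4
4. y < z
Yes

Take x = 0, y = 2, z = 4. Substituting into each constraint:
  (1) -2(0) - 2(2) - 3(4) = -16 ✓
  (2) x² = (0)² = 0, and 0 < 4 ✓
  (3) z = 4, target 4 ✓ (second branch holds)
  (4) 2 < 4 ✓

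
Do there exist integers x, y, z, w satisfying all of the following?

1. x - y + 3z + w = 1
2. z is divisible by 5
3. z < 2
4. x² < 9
Yes

Take x = 0, y = 0, z = 0, w = 1. Substituting into each constraint:
  (1) 0 + 0 + 3(0) + 1 = 1 ✓
  (2) 0 = 5 × 0, remainder 0 ✓
  (3) 0 < 2 ✓
  (4) x² = (0)² = 0, and 0 < 9 ✓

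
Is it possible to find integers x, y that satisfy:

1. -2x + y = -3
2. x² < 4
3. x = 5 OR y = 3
No

The full constraint system is jointly infeasible over the integers. Each constraint and what it forces:

  - -2x + y = -3: is a linear equation tying the variables together
  - x² < 4: restricts x to |x| ≤ 1
  - x = 5 OR y = 3: forces a choice: either x = 5 or y = 3

Split on the disjunction (x = 5 OR y = 3):
  • If x = 5: this contradicts x² < 4, which requires |x| ≤ 1.
  • If y = 3: the equation forces x = 3, but x² < 4 requires |x| ≤ 1.
Both branches are infeasible, so the system has no integer solution.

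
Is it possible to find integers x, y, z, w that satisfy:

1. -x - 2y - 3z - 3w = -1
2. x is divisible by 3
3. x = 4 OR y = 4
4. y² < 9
No

A contradictory subset is {x is divisible by 3, x = 4 OR y = 4, y² < 9}. No integer assignment can satisfy these jointly:

  - x is divisible by 3: restricts x to multiples of 3
  - x = 4 OR y = 4: forces a choice: either x = 4 or y = 4
  - y² < 9: restricts y to |y| ≤ 2

Split on the disjunction (x = 4 OR y = 4):
  • If x = 4: this contradicts the divisibility constraint — 4 is not a multiple of 3.
  • If y = 4: this contradicts y² < 9, which requires |y| ≤ 2.
Both branches are infeasible, so the system has no integer solution.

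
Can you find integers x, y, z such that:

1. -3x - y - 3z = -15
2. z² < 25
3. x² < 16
Yes

Take x = 0, y = 15, z = 0. Substituting into each constraint:
  (1) -3(0) + (-15) - 3(0) = -15 ✓
  (2) z² = (0)² = 0, and 0 < 25 ✓
  (3) x² = (0)² = 0, and 0 < 16 ✓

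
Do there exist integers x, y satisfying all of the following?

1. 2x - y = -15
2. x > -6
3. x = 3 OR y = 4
Yes

Take x = 3, y = 21. Substituting into each constraint:
  (1) 2(3) + (-21) = -15 ✓
  (2) 3 > -6 ✓
  (3) x = 3, target 3 ✓ (first branch holds)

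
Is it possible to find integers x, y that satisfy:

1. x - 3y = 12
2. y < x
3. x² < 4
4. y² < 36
Yes

Take x = 0, y = -4. Substituting into each constraint:
  (1) 0 - 3(-4) = 12 ✓
  (2) -4 < 0 ✓
  (3) x² = (0)² = 0, and 0 < 4 ✓
  (4) y² = (-4)² = 16, and 16 < 36 ✓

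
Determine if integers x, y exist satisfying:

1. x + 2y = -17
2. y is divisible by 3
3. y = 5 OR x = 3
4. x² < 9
No

A contradictory subset is {y is divisible by 3, y = 5 OR x = 3, x² < 9}. No integer assignment can satisfy these jointly:

  - y is divisible by 3: restricts y to multiples of 3
  - y = 5 OR x = 3: forces a choice: either y = 5 or x = 3
  - x² < 9: restricts x to |x| ≤ 2

Split on the disjunction (y = 5 OR x = 3):
  • If y = 5: this contradicts the divisibility constraint — 5 is not a multiple of 3.
  • If x = 3: this contradicts x² < 9, which requires |x| ≤ 2.
Both branches are infeasible, so the system has no integer solution.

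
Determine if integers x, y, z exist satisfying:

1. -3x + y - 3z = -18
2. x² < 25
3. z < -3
Yes

Take x = 0, y = -30, z = -4. Substituting into each constraint:
  (1) -3(0) + (-30) - 3(-4) = -18 ✓
  (2) x² = (0)² = 0, and 0 < 25 ✓
  (3) -4 < -3 ✓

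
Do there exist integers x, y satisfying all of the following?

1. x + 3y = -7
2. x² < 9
Yes

Take x = -1, y = -2. Substituting into each constraint:
  (1) (-1) + 3(-2) = -7 ✓
  (2) x² = (-1)² = 1, and 1 < 9 ✓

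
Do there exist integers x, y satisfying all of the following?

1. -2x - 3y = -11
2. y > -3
Yes

Take x = 1, y = 3. Substituting into each constraint:
  (1) -2(1) - 3(3) = -11 ✓
  (2) 3 > -3 ✓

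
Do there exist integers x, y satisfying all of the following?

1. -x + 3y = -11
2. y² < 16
Yes

Take x = 11, y = 0. Substituting into each constraint:
  (1) (-11) + 3(0) = -11 ✓
  (2) y² = (0)² = 0, and 0 < 16 ✓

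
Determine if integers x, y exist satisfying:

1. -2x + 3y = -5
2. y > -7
Yes

Take x = 4, y = 1. Substituting into each constraint:
  (1) -2(4) + 3(1) = -5 ✓
  (2) 1 > -7 ✓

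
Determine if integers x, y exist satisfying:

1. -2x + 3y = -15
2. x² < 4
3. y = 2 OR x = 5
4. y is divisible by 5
No

A contradictory subset is {-2x + 3y = -15, x² < 4, y = 2 OR x = 5}. No integer assignment can satisfy these jointly:

  - -2x + 3y = -15: is a linear equation tying the variables together
  - x² < 4: restricts x to |x| ≤ 1
  - y = 2 OR x = 5: forces a choice: either y = 2 or x = 5

Split on the disjunction (y = 2 OR x = 5):
  • If y = 2: with y = 2, every remaining term of the linear equation is divisible by 2, so the left side is ≡ 0 (mod 2); but the right side -21 ≡ 1 (mod 2). No integers can satisfy it.
  • If x = 5: this contradicts x² < 4, which requires |x| ≤ 1.
Both branches are infeasible, so the system has no integer solution.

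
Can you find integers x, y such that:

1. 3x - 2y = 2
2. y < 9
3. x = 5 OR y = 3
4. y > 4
No

A contradictory subset is {3x - 2y = 2, x = 5 OR y = 3, y > 4}. No integer assignment can satisfy these jointly:

  - 3x - 2y = 2: is a linear equation tying the variables together
  - x = 5 OR y = 3: forces a choice: either x = 5 or y = 3
  - y > 4: bounds one variable relative to a constant

Split on the disjunction (x = 5 OR y = 3):
  • If x = 5: with x = 5, every remaining term of the linear equation is divisible by 2, so the left side is ≡ 0 (mod 2); but the right side -13 ≡ 1 (mod 2). No integers can satisfy it.
  • If y = 3: this contradicts the bound y ≥ 5.
Both branches are infeasible, so the system has no integer solution.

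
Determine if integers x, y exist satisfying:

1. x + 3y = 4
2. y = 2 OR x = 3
Yes

Take x = -2, y = 2. Substituting into each constraint:
  (1) (-2) + 3(2) = 4 ✓
  (2) y = 2, target 2 ✓ (first branch holds)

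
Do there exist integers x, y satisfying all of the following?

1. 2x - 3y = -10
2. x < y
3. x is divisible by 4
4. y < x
No

A contradictory subset is {x < y, y < x}. No integer assignment can satisfy these jointly:

  - x < y: bounds one variable relative to another variable
  - y < x: bounds one variable relative to another variable

Direct contradiction: y > x and x > y cannot both hold.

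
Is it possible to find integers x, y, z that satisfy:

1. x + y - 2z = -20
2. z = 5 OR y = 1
Yes

Take x = 1, y = 1, z = 11. Substituting into each constraint:
  (1) 1 + 1 - 2(11) = -20 ✓
  (2) y = 1, target 1 ✓ (second branch holds)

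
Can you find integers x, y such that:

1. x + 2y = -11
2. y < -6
Yes

Take x = 3, y = -7. Substituting into each constraint:
  (1) 3 + 2(-7) = -11 ✓
  (2) -7 < -6 ✓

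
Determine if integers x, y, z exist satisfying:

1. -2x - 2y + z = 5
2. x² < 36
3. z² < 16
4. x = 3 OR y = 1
Yes

Take x = -3, y = 1, z = 1. Substituting into each constraint:
  (1) -2(-3) - 2(1) + 1 = 5 ✓
  (2) x² = (-3)² = 9, and 9 < 36 ✓
  (3) z² = (1)² = 1, and 1 < 16 ✓
  (4) y = 1, target 1 ✓ (second branch holds)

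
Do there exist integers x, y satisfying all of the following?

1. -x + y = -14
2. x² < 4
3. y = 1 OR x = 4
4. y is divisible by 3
No

The full constraint system is jointly infeasible over the integers. Each constraint and what it forces:

  - -x + y = -14: is a linear equation tying the variables together
  - x² < 4: restricts x to |x| ≤ 1
  - y = 1 OR x = 4: forces a choice: either y = 1 or x = 4
  - y is divisible by 3: restricts y to multiples of 3

Split on the disjunction (y = 1 OR x = 4):
  • If y = 1: this contradicts the divisibility constraint — 1 is not a multiple of 3.
  • If x = 4: this contradicts x² < 4, which requires |x| ≤ 1.
Both branches are infeasible, so the system has no integer solution.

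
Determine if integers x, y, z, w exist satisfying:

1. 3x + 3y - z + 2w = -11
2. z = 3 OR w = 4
Yes

Take x = -6, y = 0, z = 1, w = 4. Substituting into each constraint:
  (1) 3(-6) + 3(0) + (-1) + 2(4) = -11 ✓
  (2) w = 4, target 4 ✓ (second branch holds)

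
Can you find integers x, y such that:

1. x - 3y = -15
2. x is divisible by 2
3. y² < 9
Yes

Take x = -12, y = 1. Substituting into each constraint:
  (1) (-12) - 3(1) = -15 ✓
  (2) -12 = 2 × -6, remainder 0 ✓
  (3) y² = (1)² = 1, and 1 < 9 ✓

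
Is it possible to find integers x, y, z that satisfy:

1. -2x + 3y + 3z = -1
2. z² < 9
Yes

Take x = 2, y = 0, z = 1. Substituting into each constraint:
  (1) -2(2) + 3(0) + 3(1) = -1 ✓
  (2) z² = (1)² = 1, and 1 < 9 ✓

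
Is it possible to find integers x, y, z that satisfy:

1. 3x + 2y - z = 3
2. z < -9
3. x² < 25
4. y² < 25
Yes

Take x = -3, y = 1, z = -10. Substituting into each constraint:
  (1) 3(-3) + 2(1) + 10 = 3 ✓
  (2) -10 < -9 ✓
  (3) x² = (-3)² = 9, and 9 < 25 ✓
  (4) y² = (1)² = 1, and 1 < 25 ✓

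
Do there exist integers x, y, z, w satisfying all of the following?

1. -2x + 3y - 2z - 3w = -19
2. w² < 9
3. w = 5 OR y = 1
Yes

Take x = 0, y = 1, z = 11, w = 0. Substituting into each constraint:
  (1) -2(0) + 3(1) - 2(11) - 3(0) = -19 ✓
  (2) w² = (0)² = 0, and 0 < 9 ✓
  (3) y = 1, target 1 ✓ (second branch holds)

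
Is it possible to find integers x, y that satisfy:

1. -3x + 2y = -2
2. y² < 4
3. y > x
No

The full constraint system is jointly infeasible over the integers. Each constraint and what it forces:

  - -3x + 2y = -2: is a linear equation tying the variables together
  - y² < 4: restricts y to |y| ≤ 1
  - y > x: bounds one variable relative to another variable

The bounds confine y to {-1, 0, 1}. For each value, substitute into the equation:
  • y = -1: the equation forces x = 0, but y > x fails since -1 ≤ 0.
  • y = 0: the equation gives -3x = -2, so x would not be an integer.
  • y = 1: the equation gives -3x = -4, so x would not be an integer.
Every case fails, so no integer solution exists.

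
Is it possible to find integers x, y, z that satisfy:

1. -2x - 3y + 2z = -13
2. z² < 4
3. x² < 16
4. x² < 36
Yes

Take x = 2, y = 3, z = 0. Substituting into each constraint:
  (1) -2(2) - 3(3) + 2(0) = -13 ✓
  (2) z² = (0)² = 0, and 0 < 4 ✓
  (3) x² = (2)² = 4, and 4 < 16 ✓
  (4) x² = (2)² = 4, and 4 < 36 ✓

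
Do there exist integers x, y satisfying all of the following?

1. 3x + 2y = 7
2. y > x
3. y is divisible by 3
No

A contradictory subset is {3x + 2y = 7, y is divisible by 3}. No integer assignment can satisfy these jointly:

  - 3x + 2y = 7: is a linear equation tying the variables together
  - y is divisible by 3: restricts y to multiples of 3

Modular obstruction: writing y = 3y', every remaining term of the linear equation is divisible by 3, so the left side is ≡ 0 (mod 3); but the right side 7 ≡ 1 (mod 3). No integers can satisfy it.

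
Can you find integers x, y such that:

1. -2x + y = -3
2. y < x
Yes

Take x = 2, y = 1. Substituting into each constraint:
  (1) -2(2) + 1 = -3 ✓
  (2) 1 < 2 ✓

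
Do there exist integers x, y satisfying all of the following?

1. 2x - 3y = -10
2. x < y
Yes

Take x = -5, y = 0. Substituting into each constraint:
  (1) 2(-5) - 3(0) = -10 ✓
  (2) -5 < 0 ✓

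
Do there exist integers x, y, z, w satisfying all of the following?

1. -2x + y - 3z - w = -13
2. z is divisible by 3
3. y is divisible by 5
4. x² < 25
Yes

Take x = 0, y = 0, z = 0, w = 13. Substituting into each constraint:
  (1) -2(0) + 0 - 3(0) + (-13) = -13 ✓
  (2) 0 = 3 × 0, remainder 0 ✓
  (3) 0 = 5 × 0, remainder 0 ✓
  (4) x² = (0)² = 0, and 0 < 25 ✓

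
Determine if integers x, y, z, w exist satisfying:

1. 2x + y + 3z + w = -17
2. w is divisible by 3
Yes

Take x = -10, y = 0, z = 1, w = 0. Substituting into each constraint:
  (1) 2(-10) + 0 + 3(1) + 0 = -17 ✓
  (2) 0 = 3 × 0, remainder 0 ✓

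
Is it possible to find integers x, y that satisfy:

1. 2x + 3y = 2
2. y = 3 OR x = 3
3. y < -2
No

The full constraint system is jointly infeasible over the integers. Each constraint and what it forces:

  - 2x + 3y = 2: is a linear equation tying the variables together
  - y = 3 OR x = 3: forces a choice: either y = 3 or x = 3
  - y < -2: bounds one variable relative to a constant

Split on the disjunction (y = 3 OR x = 3):
  • If y = 3: this contradicts the bound y ≤ -3.
  • If x = 3: with x = 3, every remaining term of the linear equation is divisible by 3, so the left side is ≡ 0 (mod 3); but the right side -4 ≡ 2 (mod 3). No integers can satisfy it.
Both branches are infeasible, so the system has no integer solution.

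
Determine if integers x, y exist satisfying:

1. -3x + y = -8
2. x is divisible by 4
Yes

Take x = 0, y = -8. Substituting into each constraint:
  (1) -3(0) + (-8) = -8 ✓
  (2) 0 = 4 × 0, remainder 0 ✓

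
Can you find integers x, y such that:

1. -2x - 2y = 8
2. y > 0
Yes

Take x = -5, y = 1. Substituting into each constraint:
  (1) -2(-5) - 2(1) = 8 ✓
  (2) 1 > 0 ✓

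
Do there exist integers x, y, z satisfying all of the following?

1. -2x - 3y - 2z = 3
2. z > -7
Yes

Take x = 0, y = 1, z = -3. Substituting into each constraint:
  (1) -2(0) - 3(1) - 2(-3) = 3 ✓
  (2) -3 > -7 ✓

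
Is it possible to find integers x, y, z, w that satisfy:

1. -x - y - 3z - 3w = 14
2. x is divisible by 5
Yes

Take x = 0, y = 1, z = 0, w = -5. Substituting into each constraint:
  (1) 0 + (-1) - 3(0) - 3(-5) = 14 ✓
  (2) 0 = 5 × 0, remainder 0 ✓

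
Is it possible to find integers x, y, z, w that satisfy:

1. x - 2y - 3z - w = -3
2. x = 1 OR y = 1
Yes

Take x = 2, y = 1, z = 1, w = 0. Substituting into each constraint:
  (1) 2 - 2(1) - 3(1) + 0 = -3 ✓
  (2) y = 1, target 1 ✓ (second branch holds)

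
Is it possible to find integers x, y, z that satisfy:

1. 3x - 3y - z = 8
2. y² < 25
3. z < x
Yes

Take x = 2, y = -1, z = 1. Substituting into each constraint:
  (1) 3(2) - 3(-1) + (-1) = 8 ✓
  (2) y² = (-1)² = 1, and 1 < 25 ✓
  (3) 1 < 2 ✓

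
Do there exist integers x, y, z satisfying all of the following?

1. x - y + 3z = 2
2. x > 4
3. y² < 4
Yes

Take x = 5, y = 0, z = -1. Substituting into each constraint:
  (1) 5 + 0 + 3(-1) = 2 ✓
  (2) 5 > 4 ✓
  (3) y² = (0)² = 0, and 0 < 4 ✓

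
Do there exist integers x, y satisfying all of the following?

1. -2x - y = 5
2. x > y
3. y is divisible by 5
Yes

Take x = 0, y = -5. Substituting into each constraint:
  (1) -2(0) + 5 = 5 ✓
  (2) 0 > -5 ✓
  (3) -5 = 5 × -1, remainder 0 ✓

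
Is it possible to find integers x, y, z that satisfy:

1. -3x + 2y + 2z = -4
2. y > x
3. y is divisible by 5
Yes

Take x = -2, y = 0, z = -5. Substituting into each constraint:
  (1) -3(-2) + 2(0) + 2(-5) = -4 ✓
  (2) 0 > -2 ✓
  (3) 0 = 5 × 0, remainder 0 ✓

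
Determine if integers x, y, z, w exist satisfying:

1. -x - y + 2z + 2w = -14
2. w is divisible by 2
Yes

Take x = 0, y = 14, z = 0, w = 0. Substituting into each constraint:
  (1) 0 + (-14) + 2(0) + 2(0) = -14 ✓
  (2) 0 = 2 × 0, remainder 0 ✓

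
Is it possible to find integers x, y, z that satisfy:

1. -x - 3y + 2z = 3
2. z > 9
Yes

Take x = 2, y = 5, z = 10. Substituting into each constraint:
  (1) (-2) - 3(5) + 2(10) = 3 ✓
  (2) 10 > 9 ✓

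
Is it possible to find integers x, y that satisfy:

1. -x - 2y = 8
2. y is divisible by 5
Yes

Take x = -8, y = 0. Substituting into each constraint:
  (1) 8 - 2(0) = 8 ✓
  (2) 0 = 5 × 0, remainder 0 ✓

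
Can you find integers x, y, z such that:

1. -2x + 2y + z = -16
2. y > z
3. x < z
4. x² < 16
No

The full constraint system is jointly infeasible over the integers. Each constraint and what it forces:

  - -2x + 2y + z = -16: is a linear equation tying the variables together
  - y > z: bounds one variable relative to another variable
  - x < z: bounds one variable relative to another variable
  - x² < 16: restricts x to |x| ≤ 3

Propagating the comparisons: z > x and x ≥ -3 give z ≥ -2; y > z and z ≥ -2 give y ≥ -1. Range argument: with x ∈ [-3, 3], y ∈ [-1, ∞], z ∈ [-2, ∞], the left side of the equation is at least -10, but the right side is -16 < -10. No integer solution exists.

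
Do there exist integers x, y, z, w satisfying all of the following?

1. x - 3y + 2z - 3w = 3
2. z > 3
Yes

Take x = 0, y = 0, z = 6, w = 3. Substituting into each constraint:
  (1) 0 - 3(0) + 2(6) - 3(3) = 3 ✓
  (2) 6 > 3 ✓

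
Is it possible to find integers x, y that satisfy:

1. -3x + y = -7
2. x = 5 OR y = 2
Yes

Take x = 3, y = 2. Substituting into each constraint:
  (1) -3(3) + 2 = -7 ✓
  (2) y = 2, target 2 ✓ (second branch holds)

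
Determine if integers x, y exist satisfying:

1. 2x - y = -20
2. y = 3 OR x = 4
Yes

Take x = 4, y = 28. Substituting into each constraint:
  (1) 2(4) + (-28) = -20 ✓
  (2) x = 4, target 4 ✓ (second branch holds)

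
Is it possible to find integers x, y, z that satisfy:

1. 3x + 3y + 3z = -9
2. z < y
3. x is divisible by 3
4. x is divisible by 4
Yes

Take x = 0, y = -1, z = -2. Substituting into each constraint:
  (1) 3(0) + 3(-1) + 3(-2) = -9 ✓
  (2) -2 < -1 ✓
  (3) 0 = 3 × 0, remainder 0 ✓
  (4) 0 = 4 × 0, remainder 0 ✓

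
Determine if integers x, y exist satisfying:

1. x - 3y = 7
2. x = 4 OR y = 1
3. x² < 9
No

The full constraint system is jointly infeasible over the integers. Each constraint and what it forces:

  - x - 3y = 7: is a linear equation tying the variables together
  - x = 4 OR y = 1: forces a choice: either x = 4 or y = 1
  - x² < 9: restricts x to |x| ≤ 2

Split on the disjunction (x = 4 OR y = 1):
  • If x = 4: this contradicts x² < 9, which requires |x| ≤ 2.
  • If y = 1: the equation forces x = 10, but x² < 9 requires |x| ≤ 2.
Both branches are infeasible, so the system has no integer solution.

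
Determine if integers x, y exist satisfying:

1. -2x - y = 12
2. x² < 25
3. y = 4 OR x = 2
Yes

Take x = 2, y = -16. Substituting into each constraint:
  (1) -2(2) + 16 = 12 ✓
  (2) x² = (2)² = 4, and 4 < 25 ✓
  (3) x = 2, target 2 ✓ (second branch holds)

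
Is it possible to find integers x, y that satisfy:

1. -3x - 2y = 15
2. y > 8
Yes

Take x = -11, y = 9. Substituting into each constraint:
  (1) -3(-11) - 2(9) = 15 ✓
  (2) 9 > 8 ✓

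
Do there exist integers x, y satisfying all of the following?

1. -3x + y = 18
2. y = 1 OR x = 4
Yes

Take x = 4, y = 30. Substituting into each constraint:
  (1) -3(4) + 30 = 18 ✓
  (2) x = 4, target 4 ✓ (second branch holds)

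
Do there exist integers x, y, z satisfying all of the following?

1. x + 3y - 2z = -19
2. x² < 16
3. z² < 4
Yes

Take x = 2, y = -7, z = 0. Substituting into each constraint:
  (1) 2 + 3(-7) - 2(0) = -19 ✓
  (2) x² = (2)² = 4, and 4 < 16 ✓
  (3) z² = (0)² = 0, and 0 < 4 ✓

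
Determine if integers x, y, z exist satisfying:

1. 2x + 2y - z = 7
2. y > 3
Yes

Take x = 0, y = 4, z = 1. Substituting into each constraint:
  (1) 2(0) + 2(4) + (-1) = 7 ✓
  (2) 4 > 3 ✓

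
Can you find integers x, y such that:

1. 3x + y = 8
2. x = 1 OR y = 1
Yes

Take x = 1, y = 5. Substituting into each constraint:
  (1) 3(1) + 5 = 8 ✓
  (2) x = 1, target 1 ✓ (first branch holds)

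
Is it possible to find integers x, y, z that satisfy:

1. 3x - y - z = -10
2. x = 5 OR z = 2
Yes

Take x = 5, y = 0, z = 25. Substituting into each constraint:
  (1) 3(5) + 0 + (-25) = -10 ✓
  (2) x = 5, target 5 ✓ (first branch holds)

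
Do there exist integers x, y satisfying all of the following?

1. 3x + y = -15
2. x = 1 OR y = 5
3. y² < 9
No

The full constraint system is jointly infeasible over the integers. Each constraint and what it forces:

  - 3x + y = -15: is a linear equation tying the variables together
  - x = 1 OR y = 5: forces a choice: either x = 1 or y = 5
  - y² < 9: restricts y to |y| ≤ 2

Split on the disjunction (x = 1 OR y = 5):
  • If x = 1: the equation forces y = -18, but y² < 9 requires |y| ≤ 2.
  • If y = 5: this contradicts y² < 9, which requires |y| ≤ 2.
Both branches are infeasible, so the system has no integer solution.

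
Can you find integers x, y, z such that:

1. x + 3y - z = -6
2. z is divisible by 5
Yes

Take x = 0, y = -2, z = 0. Substituting into each constraint:
  (1) 0 + 3(-2) + 0 = -6 ✓
  (2) 0 = 5 × 0, remainder 0 ✓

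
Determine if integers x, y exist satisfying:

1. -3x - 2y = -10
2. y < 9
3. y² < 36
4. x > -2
Yes

Take x = 2, y = 2. Substituting into each constraint:
  (1) -3(2) - 2(2) = -10 ✓
  (2) 2 < 9 ✓
  (3) y² = (2)² = 4, and 4 < 36 ✓
  (4) 2 > -2 ✓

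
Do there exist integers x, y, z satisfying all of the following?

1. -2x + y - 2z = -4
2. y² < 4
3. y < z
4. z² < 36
Yes

Take x = 1, y = 0, z = 1. Substituting into each constraint:
  (1) -2(1) + 0 - 2(1) = -4 ✓
  (2) y² = (0)² = 0, and 0 < 4 ✓
  (3) 0 < 1 ✓
  (4) z² = (1)² = 1, and 1 < 36 ✓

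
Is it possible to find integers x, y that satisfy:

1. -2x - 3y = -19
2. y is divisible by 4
No

The full constraint system is jointly infeasible over the integers. Each constraint and what it forces:

  - -2x - 3y = -19: is a linear equation tying the variables together
  - y is divisible by 4: restricts y to multiples of 4

Modular obstruction: writing y = 4y', every remaining term of the linear equation is divisible by 2, so the left side is ≡ 0 (mod 2); but the right side -19 ≡ 1 (mod 2). No integers can satisfy it.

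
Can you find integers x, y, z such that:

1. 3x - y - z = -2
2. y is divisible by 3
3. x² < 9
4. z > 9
Yes

Take x = 2, y = -3, z = 11. Substituting into each constraint:
  (1) 3(2) + 3 + (-11) = -2 ✓
  (2) -3 = 3 × -1, remainder 0 ✓
  (3) x² = (2)² = 4, and 4 < 9 ✓
  (4) 11 > 9 ✓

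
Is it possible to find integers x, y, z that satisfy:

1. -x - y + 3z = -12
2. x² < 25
Yes

Take x = 0, y = 0, z = -4. Substituting into each constraint:
  (1) 0 + 0 + 3(-4) = -12 ✓
  (2) x² = (0)² = 0, and 0 < 25 ✓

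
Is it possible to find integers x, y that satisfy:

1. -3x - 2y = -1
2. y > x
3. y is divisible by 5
Yes

Take x = -3, y = 5. Substituting into each constraint:
  (1) -3(-3) - 2(5) = -1 ✓
  (2) 5 > -3 ✓
  (3) 5 = 5 × 1, remainder 0 ✓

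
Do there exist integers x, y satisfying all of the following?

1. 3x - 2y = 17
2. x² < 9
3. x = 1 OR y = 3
Yes

Take x = 1, y = -7. Substituting into each constraint:
  (1) 3(1) - 2(-7) = 17 ✓
  (2) x² = (1)² = 1, and 1 < 9 ✓
  (3) x = 1, target 1 ✓ (first branch holds)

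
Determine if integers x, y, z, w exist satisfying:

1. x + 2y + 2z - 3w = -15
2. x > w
Yes

Take x = 1, y = 0, z = -8, w = 0. Substituting into each constraint:
  (1) 1 + 2(0) + 2(-8) - 3(0) = -15 ✓
  (2) 1 > 0 ✓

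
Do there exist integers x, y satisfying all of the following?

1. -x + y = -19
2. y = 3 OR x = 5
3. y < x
Yes

Take x = 5, y = -14. Substituting into each constraint:
  (1) (-5) + (-14) = -19 ✓
  (2) x = 5, target 5 ✓ (second branch holds)
  (3) -14 < 5 ✓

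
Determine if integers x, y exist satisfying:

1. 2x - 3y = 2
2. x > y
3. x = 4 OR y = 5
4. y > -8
Yes

Take x = 4, y = 2. Substituting into each constraint:
  (1) 2(4) - 3(2) = 2 ✓
  (2) 4 > 2 ✓
  (3) x = 4, target 4 ✓ (first branch holds)
  (4) 2 > -8 ✓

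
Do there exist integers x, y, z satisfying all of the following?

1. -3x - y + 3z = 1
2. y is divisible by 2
Yes

Take x = 0, y = 2, z = 1. Substituting into each constraint:
  (1) -3(0) + (-2) + 3(1) = 1 ✓
  (2) 2 = 2 × 1, remainder 0 ✓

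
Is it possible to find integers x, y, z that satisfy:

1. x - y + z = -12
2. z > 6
Yes

Take x = -19, y = 0, z = 7. Substituting into each constraint:
  (1) (-19) + 0 + 7 = -12 ✓
  (2) 7 > 6 ✓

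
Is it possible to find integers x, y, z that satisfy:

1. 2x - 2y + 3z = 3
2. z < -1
Yes

Take x = 0, y = -6, z = -3. Substituting into each constraint:
  (1) 2(0) - 2(-6) + 3(-3) = 3 ✓
  (2) -3 < -1 ✓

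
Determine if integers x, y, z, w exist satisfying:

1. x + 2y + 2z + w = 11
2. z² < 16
Yes

Take x = 11, y = 0, z = 0, w = 0. Substituting into each constraint:
  (1) 11 + 2(0) + 2(0) + 0 = 11 ✓
  (2) z² = (0)² = 0, and 0 < 16 ✓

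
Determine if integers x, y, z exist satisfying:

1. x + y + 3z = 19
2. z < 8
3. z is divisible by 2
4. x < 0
Yes

Take x = -1, y = 20, z = 0. Substituting into each constraint:
  (1) (-1) + 20 + 3(0) = 19 ✓
  (2) 0 < 8 ✓
  (3) 0 = 2 × 0, remainder 0 ✓
  (4) -1 < 0 ✓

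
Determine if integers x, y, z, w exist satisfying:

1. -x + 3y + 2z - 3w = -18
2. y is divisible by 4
Yes

Take x = 0, y = 0, z = 0, w = 6. Substituting into each constraint:
  (1) 0 + 3(0) + 2(0) - 3(6) = -18 ✓
  (2) 0 = 4 × 0, remainder 0 ✓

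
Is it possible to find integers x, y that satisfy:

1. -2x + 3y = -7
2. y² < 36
Yes

Take x = 2, y = -1. Substituting into each constraint:
  (1) -2(2) + 3(-1) = -7 ✓
  (2) y² = (-1)² = 1, and 1 < 36 ✓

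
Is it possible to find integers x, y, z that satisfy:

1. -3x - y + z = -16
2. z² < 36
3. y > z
Yes

Take x = 5, y = 1, z = 0. Substituting into each constraint:
  (1) -3(5) + (-1) + 0 = -16 ✓
  (2) z² = (0)² = 0, and 0 < 36 ✓
  (3) 1 > 0 ✓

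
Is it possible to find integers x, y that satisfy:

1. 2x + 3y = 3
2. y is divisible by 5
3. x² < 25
No

The full constraint system is jointly infeasible over the integers. Each constraint and what it forces:

  - 2x + 3y = 3: is a linear equation tying the variables together
  - y is divisible by 5: restricts y to multiples of 5
  - x² < 25: restricts x to |x| ≤ 4

The bounds confine x to {-4, -3, -2, -1, 0, 1, 2, 3, 4}. For each value, substitute into the equation:
  • x = -4: the equation gives 3y = 11, so y would not be an integer.
  • x = -3: the equation forces y = 3, but 5 does not divide 3.
  • x = -2: the equation gives 3y = 7, so y would not be an integer.
  • x = -1: the equation gives 3y = 5, so y would not be an integer.
  • x = 0: the equation forces y = 1, but 5 does not divide 1.
  • x = 1: the equation gives 3y = 1, so y would not be an integer.
  • x = 2: the equation gives 3y = -1, so y would not be an integer.
  • x = 3: the equation forces y = -1, but 5 does not divide -1.
  • x = 4: the equation gives 3y = -5, so y would not be an integer.
Every case fails, so no integer solution exists.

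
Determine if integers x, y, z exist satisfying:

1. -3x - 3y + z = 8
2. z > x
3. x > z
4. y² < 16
No

A contradictory subset is {z > x, x > z}. No integer assignment can satisfy these jointly:

  - z > x: bounds one variable relative to another variable
  - x > z: bounds one variable relative to another variable

Direct contradiction: z > x and x > z cannot both hold.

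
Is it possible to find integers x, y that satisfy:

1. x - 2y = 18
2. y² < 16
Yes

Take x = 18, y = 0. Substituting into each constraint:
  (1) 18 - 2(0) = 18 ✓
  (2) y² = (0)² = 0, and 0 < 16 ✓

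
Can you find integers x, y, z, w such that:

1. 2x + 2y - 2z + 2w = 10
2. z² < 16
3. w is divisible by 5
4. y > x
Yes

Take x = 0, y = 7, z = 2, w = 0. Substituting into each constraint:
  (1) 2(0) + 2(7) - 2(2) + 2(0) = 10 ✓
  (2) z² = (2)² = 4, and 4 < 16 ✓
  (3) 0 = 5 × 0, remainder 0 ✓
  (4) 7 > 0 ✓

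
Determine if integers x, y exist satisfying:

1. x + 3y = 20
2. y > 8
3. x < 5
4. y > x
Yes

Take x = -7, y = 9. Substituting into each constraint:
  (1) (-7) + 3(9) = 20 ✓
  (2) 9 > 8 ✓
  (3) -7 < 5 ✓
  (4) 9 > -7 ✓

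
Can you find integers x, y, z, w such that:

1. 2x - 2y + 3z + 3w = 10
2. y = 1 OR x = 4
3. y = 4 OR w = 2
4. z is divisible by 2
Yes

Take x = 3, y = 1, z = 0, w = 2. Substituting into each constraint:
  (1) 2(3) - 2(1) + 3(0) + 3(2) = 10 ✓
  (2) y = 1, target 1 ✓ (first branch holds)
  (3) w = 2, target 2 ✓ (second branch holds)
  (4) 0 = 2 × 0, remainder 0 ✓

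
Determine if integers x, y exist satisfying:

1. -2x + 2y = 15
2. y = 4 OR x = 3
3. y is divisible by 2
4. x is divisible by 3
No

Even the single constraint (-2x + 2y = 15) is infeasible over the integers.

  - -2x + 2y = 15: every term on the left is divisible by 2, so the LHS ≡ 0 (mod 2), but the RHS 15 is not — no integer solution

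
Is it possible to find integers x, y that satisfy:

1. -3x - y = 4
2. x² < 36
Yes

Take x = 0, y = -4. Substituting into each constraint:
  (1) -3(0) + 4 = 4 ✓
  (2) x² = (0)² = 0, and 0 < 36 ✓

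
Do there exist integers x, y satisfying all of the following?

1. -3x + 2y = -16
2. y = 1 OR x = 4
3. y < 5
Yes

Take x = 4, y = -2. Substituting into each constraint:
  (1) -3(4) + 2(-2) = -16 ✓
  (2) x = 4, target 4 ✓ (second branch holds)
  (3) -2 < 5 ✓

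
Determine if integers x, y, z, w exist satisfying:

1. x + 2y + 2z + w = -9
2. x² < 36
Yes

Take x = 0, y = 0, z = -5, w = 1. Substituting into each constraint:
  (1) 0 + 2(0) + 2(-5) + 1 = -9 ✓
  (2) x² = (0)² = 0, and 0 < 36 ✓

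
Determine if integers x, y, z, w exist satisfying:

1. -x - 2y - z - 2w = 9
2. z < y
Yes

Take x = 1, y = 1, z = 0, w = -6. Substituting into each constraint:
  (1) (-1) - 2(1) + 0 - 2(-6) = 9 ✓
  (2) 0 < 1 ✓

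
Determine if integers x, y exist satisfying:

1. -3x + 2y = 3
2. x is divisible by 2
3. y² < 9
No

A contradictory subset is {-3x + 2y = 3, x is divisible by 2}. No integer assignment can satisfy these jointly:

  - -3x + 2y = 3: is a linear equation tying the variables together
  - x is divisible by 2: restricts x to multiples of 2

Modular obstruction: writing x = 2x', every remaining term of the linear equation is divisible by 2, so the left side is ≡ 0 (mod 2); but the right side 3 ≡ 1 (mod 2). No integers can satisfy it.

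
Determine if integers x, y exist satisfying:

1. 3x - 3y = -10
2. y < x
No

Even the single constraint (3x - 3y = -10) is infeasible over the integers.

  - 3x - 3y = -10: every term on the left is divisible by 3, so the LHS ≡ 0 (mod 3), but the RHS -10 is not — no integer solution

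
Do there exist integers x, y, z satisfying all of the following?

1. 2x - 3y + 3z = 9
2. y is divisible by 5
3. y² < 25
Yes

Take x = 3, y = 0, z = 1. Substituting into each constraint:
  (1) 2(3) - 3(0) + 3(1) = 9 ✓
  (2) 0 = 5 × 0, remainder 0 ✓
  (3) y² = (0)² = 0, and 0 < 25 ✓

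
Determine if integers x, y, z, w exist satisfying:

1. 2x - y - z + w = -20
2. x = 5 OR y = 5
Yes

Take x = 5, y = 0, z = 0, w = -30. Substituting into each constraint:
  (1) 2(5) + 0 + 0 + (-30) = -20 ✓
  (2) x = 5, target 5 ✓ (first branch holds)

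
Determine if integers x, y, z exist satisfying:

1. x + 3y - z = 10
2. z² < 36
Yes

Take x = 1, y = 3, z = 0. Substituting into each constraint:
  (1) 1 + 3(3) + 0 = 10 ✓
  (2) z² = (0)² = 0, and 0 < 36 ✓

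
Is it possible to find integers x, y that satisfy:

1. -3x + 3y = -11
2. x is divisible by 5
No

Even the single constraint (-3x + 3y = -11) is infeasible over the integers.

  - -3x + 3y = -11: every term on the left is divisible by 3, so the LHS ≡ 0 (mod 3), but the RHS -11 is not — no integer solution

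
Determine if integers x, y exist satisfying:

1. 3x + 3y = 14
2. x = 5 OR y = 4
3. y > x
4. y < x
No

Even the single constraint (3x + 3y = 14) is infeasible over the integers.

  - 3x + 3y = 14: every term on the left is divisible by 3, so the LHS ≡ 0 (mod 3), but the RHS 14 is not — no integer solution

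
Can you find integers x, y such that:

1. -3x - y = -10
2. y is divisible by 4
Yes

Take x = 2, y = 4. Substituting into each constraint:
  (1) -3(2) + (-4) = -10 ✓
  (2) 4 = 4 × 1, remainder 0 ✓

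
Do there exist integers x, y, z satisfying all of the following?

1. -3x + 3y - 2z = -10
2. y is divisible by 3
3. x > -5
Yes

Take x = 0, y = 0, z = 5. Substituting into each constraint:
  (1) -3(0) + 3(0) - 2(5) = -10 ✓
  (2) 0 = 3 × 0, remainder 0 ✓
  (3) 0 > -5 ✓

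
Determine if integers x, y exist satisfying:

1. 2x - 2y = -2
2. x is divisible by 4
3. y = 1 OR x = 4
Yes

Take x = 0, y = 1. Substituting into each constraint:
  (1) 2(0) - 2(1) = -2 ✓
  (2) 0 = 4 × 0, remainder 0 ✓
  (3) y = 1, target 1 ✓ (first branch holds)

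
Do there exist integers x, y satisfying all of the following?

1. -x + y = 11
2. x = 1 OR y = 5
Yes

Take x = -6, y = 5. Substituting into each constraint:
  (1) 6 + 5 = 11 ✓
  (2) y = 5, target 5 ✓ (second branch holds)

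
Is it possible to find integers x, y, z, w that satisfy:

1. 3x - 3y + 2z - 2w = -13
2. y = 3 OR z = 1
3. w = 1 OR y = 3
Yes

Take x = 0, y = 3, z = 0, w = 2. Substituting into each constraint:
  (1) 3(0) - 3(3) + 2(0) - 2(2) = -13 ✓
  (2) y = 3, target 3 ✓ (first branch holds)
  (3) y = 3, target 3 ✓ (second branch holds)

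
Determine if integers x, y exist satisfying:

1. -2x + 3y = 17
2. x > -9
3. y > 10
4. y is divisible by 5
Yes

Take x = 14, y = 15. Substituting into each constraint:
  (1) -2(14) + 3(15) = 17 ✓
  (2) 14 > -9 ✓
  (3) 15 > 10 ✓
  (4) 15 = 5 × 3, remainder 0 ✓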